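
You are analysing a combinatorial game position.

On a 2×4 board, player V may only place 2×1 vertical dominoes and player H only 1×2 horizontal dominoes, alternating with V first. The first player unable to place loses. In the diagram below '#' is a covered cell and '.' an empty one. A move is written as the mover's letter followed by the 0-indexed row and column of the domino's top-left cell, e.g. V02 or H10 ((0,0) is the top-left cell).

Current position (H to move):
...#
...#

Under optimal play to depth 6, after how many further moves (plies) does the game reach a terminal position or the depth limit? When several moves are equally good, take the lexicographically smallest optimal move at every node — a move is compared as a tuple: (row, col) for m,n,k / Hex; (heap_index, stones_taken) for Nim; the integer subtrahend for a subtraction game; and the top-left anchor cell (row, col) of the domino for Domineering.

PV length from [...#/...#]: 3 plies

[...#/...#] H move#1: H00:+1/##.#/...#*, H01:+1/.###/...#, H10:+1/...#/##.#, H11:+1/...#/.###
[##.#/...#] V move#2: V02:-1/####/..##*
[####/..##] H move#3: H10:+1/####/####*
[####/####] end (terminal -1, V#4); searched ...#/...# to 6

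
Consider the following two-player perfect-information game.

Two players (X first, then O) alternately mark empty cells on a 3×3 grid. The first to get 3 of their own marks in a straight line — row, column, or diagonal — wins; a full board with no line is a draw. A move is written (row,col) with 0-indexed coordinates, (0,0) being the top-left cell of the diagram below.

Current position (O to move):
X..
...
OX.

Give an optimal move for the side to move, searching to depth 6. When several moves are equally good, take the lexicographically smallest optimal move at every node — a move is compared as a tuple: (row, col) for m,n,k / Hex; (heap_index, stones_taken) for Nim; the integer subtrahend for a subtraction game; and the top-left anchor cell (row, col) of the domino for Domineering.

ply 1, O at X../.../OX. | (0,1)=+0→XO./.../OX.*; (0,2)=-1→X.O/.../OX.; (1,0)=-1→X../O../OX.; (1,1)=+0→X../.O./OX.; (1,2)=-1→X../..O/OX.; (2,2)=-1→X../.../OXO
ply 2, X at XO./.../OX. | (0,2)=+0→XOX/.../OX.*; (1,0)=+0→XO./X../OX.; (1,1)=+0→XO./.X./OX.; (1,2)=+0→XO./..X/OX.; (2,2)=+0→XO./.../OXX
ply 3, O at XOX/.../OX. | (1,0)=-1→XOX/O../OX.; (1,1)=+0→XOX/.O./OX.*; (1,2)=+0→XOX/..O/OX.; (2,2)=+0→XOX/.../OXO
ply 4, X at XOX/.O./OX. | (1,0)=+0→XOX/XO./OX.*; (1,2)=+0→XOX/.OX/OX.; (2,2)=+0→XOX/.O./OXX
ply 5, O at XOX/XO./OX. | (1,2)=+0→XOX/XOO/OX.*; (2,2)=+0→XOX/XO./OXO
ply 6, X at XOX/XOO/OX. | (2,2)=+0→XOX/XOO/OXX*
ply 7: XOX/XOO/OXX is terminal +0 (O); from X../.../OX. depth 6

O's best at [X../.../OX.]: (0,1)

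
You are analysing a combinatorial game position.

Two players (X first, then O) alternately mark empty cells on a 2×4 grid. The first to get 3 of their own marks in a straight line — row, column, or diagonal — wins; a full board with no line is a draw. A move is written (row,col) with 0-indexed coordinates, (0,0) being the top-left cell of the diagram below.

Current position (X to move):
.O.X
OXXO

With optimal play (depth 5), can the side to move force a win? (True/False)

X winning at [.O.X/OXXO]: False

ply 1, X at .O.X/OXXO | (0,0)=+0→XO.X/OXXO*; (0,2)=+0→.OXX/OXXO
ply 2, O at XO.X/OXXO | (0,2)=+0→XOOX/OXXO*
ply 3: XOOX/OXXO is terminal +0 (X); from .O.X/OXXO depth 5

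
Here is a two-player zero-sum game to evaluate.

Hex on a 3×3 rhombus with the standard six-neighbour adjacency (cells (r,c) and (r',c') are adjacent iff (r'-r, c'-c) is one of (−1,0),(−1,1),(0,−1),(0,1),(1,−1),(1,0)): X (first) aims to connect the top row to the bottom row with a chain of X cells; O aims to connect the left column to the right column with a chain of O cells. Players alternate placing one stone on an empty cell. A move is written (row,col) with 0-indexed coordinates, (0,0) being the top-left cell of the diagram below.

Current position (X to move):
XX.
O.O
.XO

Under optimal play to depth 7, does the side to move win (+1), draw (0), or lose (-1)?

value(XX./O.O/.XO, X) = +1

ply 1, X at XX./O.O/.XO | (0,2)=-1→XXX/O.O/.XO; (1,1)=+1→XX./OXO/.XO*; (2,0)=-1→XX./O.O/XXO
ply 2: XX./OXO/.XO is terminal -1 (O); from XX./O.O/.XO depth 7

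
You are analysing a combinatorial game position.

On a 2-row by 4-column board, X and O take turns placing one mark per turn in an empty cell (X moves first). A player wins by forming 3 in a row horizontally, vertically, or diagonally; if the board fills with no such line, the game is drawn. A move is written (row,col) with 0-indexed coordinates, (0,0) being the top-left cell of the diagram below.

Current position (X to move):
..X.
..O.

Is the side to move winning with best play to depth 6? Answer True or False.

[..X./..O.] X move#1: (0,0):+0/X.X./..O., (0,1):+1/.XX./..O.*, (0,3):+0/..XX/..O., (1,0):+0/..X./X.O., (1,1):+0/..X./.XO., (1,3):+0/..X./..OX
[.XX./..O.] O move#2: (0,0):-1/OXX./..O.*, (0,3):-1/.XXO/..O., (1,0):-1/.XX./O.O., (1,1):-1/.XX./.OO., (1,3):-1/.XX./..OO
[OXX./..O.] X move#3: (0,3):+1/OXXX/..O.*, (1,0):+0/OXX./X.O., (1,1):+0/OXX./.XO., (1,3):+0/OXX./..OX
[OXXX/..O.] end (terminal -1, O#4); searched ..X./..O. to 6

X winning at [..X./..O.]: True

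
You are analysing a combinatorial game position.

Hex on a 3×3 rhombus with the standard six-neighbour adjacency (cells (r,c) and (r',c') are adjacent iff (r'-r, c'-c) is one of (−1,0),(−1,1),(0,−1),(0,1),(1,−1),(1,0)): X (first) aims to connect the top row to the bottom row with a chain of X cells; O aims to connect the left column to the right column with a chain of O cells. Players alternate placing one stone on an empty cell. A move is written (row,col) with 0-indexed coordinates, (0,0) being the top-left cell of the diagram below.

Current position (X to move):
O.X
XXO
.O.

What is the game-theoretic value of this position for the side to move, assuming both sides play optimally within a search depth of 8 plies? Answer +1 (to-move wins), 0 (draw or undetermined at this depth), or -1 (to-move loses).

value(O.X/XXO/.O., X) = +1

ply 1, X at O.X/XXO/.O. | (0,1)=-1→OXX/XXO/.O.; (2,0)=+1→O.X/XXO/XO.*; (2,2)=-1→O.X/XXO/.OX
ply 2: O.X/XXO/XO. is terminal -1 (O); from O.X/XXO/.O. depth 8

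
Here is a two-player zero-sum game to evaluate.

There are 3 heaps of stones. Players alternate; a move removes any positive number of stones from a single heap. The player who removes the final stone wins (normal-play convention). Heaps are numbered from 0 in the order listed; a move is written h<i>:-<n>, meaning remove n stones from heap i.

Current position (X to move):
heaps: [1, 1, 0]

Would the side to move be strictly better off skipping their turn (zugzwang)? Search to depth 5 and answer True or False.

p1 X@[(1,1,0)]: h0:-1[(0,1,0)]-1* h1:-1[(1,0,0)]-1
p2 O@[(0,1,0)]: h1:-1[(0,0,0)]+1*
p3 X@[(0,0,0)] terminal -1; root [(1,1,0)] d5
suppose X passes — search the same position with O to move:
pass> p1 O@[(1,1,0)]: h0:-1[(0,1,0)]-1* h1:-1[(1,0,0)]-1
pass> p2 X@[(0,1,0)]: h1:-1[(0,0,0)]+1*
pass> p3 O@[(0,0,0)] terminal -1; root [(1,1,0)] d5
for X: play -1, pass +1

zugzwang((1,1,0), X) = True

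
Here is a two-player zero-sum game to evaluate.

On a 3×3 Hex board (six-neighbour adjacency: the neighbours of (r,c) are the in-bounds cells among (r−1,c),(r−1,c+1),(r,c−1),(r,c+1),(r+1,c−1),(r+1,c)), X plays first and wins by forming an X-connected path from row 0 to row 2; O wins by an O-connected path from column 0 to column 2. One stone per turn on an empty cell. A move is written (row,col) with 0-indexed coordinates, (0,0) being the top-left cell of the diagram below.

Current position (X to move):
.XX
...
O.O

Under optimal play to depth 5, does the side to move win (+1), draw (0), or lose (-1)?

[.XX/.../O.O] X move#1: (0,0):-1/XXX/.../O.O, (1,0):-1/.XX/X../O.O, (1,1):-1/.XX/.X./O.O, (1,2):-1/.XX/..X/O.O, (2,1):+1/.XX/.../OXO*
[.XX/.../OXO] O move#2: (0,0):-1/OXX/.../OXO*, (1,0):-1/.XX/O../OXO, (1,1):-1/.XX/.O./OXO, (1,2):-1/.XX/..O/OXO
[OXX/.../OXO] X move#3: (1,0):+1/OXX/X../OXO*, (1,1):+1/OXX/.X./OXO, (1,2):+1/OXX/..X/OXO
[OXX/X../OXO] O move#4: (1,1):-1/OXX/XO./OXO*, (1,2):-1/OXX/X.O/OXO
[OXX/XO./OXO] X move#5: (1,2):+1/OXX/XOX/OXO*
[OXX/XOX/OXO] end (terminal -1, O#6); searched .XX/.../O.O to 5

value(.XX/.../O.O, X) = +1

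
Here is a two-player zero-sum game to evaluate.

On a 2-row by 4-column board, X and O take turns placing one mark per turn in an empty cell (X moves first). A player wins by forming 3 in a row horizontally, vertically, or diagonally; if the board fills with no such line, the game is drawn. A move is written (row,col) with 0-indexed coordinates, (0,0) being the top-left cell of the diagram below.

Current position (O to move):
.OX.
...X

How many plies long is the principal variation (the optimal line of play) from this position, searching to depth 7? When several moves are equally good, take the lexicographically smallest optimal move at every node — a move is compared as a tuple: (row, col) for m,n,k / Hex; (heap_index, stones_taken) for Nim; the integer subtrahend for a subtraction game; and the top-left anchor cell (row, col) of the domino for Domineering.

PV length from [.OX./...X]: 5 plies

ply 1, O at .OX./...X | (0,0)=+0→OOX./...X*; (0,3)=+0→.OXO/...X; (1,0)=+0→.OX./O..X; (1,1)=+0→.OX./.O.X; (1,2)=+0→.OX./..OX
ply 2, X at OOX./...X | (0,3)=+0→OOXX/...X*; (1,0)=+0→OOX./X..X; (1,1)=+0→OOX./.X.X; (1,2)=+0→OOX./..XX
ply 3, O at OOXX/...X | (1,0)=+0→OOXX/O..X*; (1,1)=+0→OOXX/.O.X; (1,2)=+0→OOXX/..OX
ply 4, X at OOXX/O..X | (1,1)=+0→OOXX/OX.X*; (1,2)=+0→OOXX/O.XX
ply 5, O at OOXX/OX.X | (1,2)=+0→OOXX/OXOX*
ply 6: OOXX/OXOX is terminal +0 (X); from .OX./...X depth 7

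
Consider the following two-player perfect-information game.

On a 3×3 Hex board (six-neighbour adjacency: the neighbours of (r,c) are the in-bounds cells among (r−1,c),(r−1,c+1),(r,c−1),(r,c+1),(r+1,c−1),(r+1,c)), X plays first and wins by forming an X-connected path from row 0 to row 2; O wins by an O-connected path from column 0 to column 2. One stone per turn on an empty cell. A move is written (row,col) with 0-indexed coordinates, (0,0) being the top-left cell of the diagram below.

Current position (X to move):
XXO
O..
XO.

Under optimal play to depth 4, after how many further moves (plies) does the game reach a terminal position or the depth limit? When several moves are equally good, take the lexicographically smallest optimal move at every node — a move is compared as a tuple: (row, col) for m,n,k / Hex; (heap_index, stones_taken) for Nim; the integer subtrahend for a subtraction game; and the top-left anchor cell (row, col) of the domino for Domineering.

p1 X@[XXO/O../XO.]: (1,1)[XXO/OX./XO.]+1* (1,2)[XXO/O.X/XO.]-1 (2,2)[XXO/O../XOX]-1
p2 O@[XXO/OX./XO.] terminal -1; root [XXO/O../XO.] d4

PV length from [XXO/O../XO.]: 1 ply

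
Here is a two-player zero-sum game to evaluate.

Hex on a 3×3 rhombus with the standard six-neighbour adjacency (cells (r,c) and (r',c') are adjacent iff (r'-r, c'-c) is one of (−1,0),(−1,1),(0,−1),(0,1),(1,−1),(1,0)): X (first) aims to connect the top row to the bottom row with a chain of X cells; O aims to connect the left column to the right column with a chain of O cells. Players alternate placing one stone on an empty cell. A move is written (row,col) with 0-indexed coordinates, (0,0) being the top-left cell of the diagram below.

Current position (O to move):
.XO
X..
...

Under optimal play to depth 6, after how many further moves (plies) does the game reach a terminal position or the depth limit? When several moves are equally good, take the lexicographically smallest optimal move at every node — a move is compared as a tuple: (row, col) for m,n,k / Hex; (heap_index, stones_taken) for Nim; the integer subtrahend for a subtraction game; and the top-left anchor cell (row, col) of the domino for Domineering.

PV length from [.XO/X../...]: 3 plies

ply 1, O at .XO/X../... | (0,0)=-1→OXO/X../...; (1,1)=-1→.XO/XO./...; (1,2)=-1→.XO/X.O/...; (2,0)=+1→.XO/X../O..*; (2,1)=-1→.XO/X../.O.; (2,2)=-1→.XO/X../..O
ply 2, X at .XO/X../O.. | (0,0)=-1→XXO/X../O..*; (1,1)=-1→.XO/XX./O..; (1,2)=-1→.XO/X.X/O..; (2,1)=-1→.XO/X../OX.; (2,2)=-1→.XO/X../O.X
ply 3, O at XXO/X../O.. | (1,1)=+1→XXO/XO./O..*; (1,2)=+1→XXO/X.O/O..; (2,1)=+1→XXO/X../OO.; (2,2)=+1→XXO/X../O.O
ply 4: XXO/XO./O.. is terminal -1 (X); from .XO/X../... depth 6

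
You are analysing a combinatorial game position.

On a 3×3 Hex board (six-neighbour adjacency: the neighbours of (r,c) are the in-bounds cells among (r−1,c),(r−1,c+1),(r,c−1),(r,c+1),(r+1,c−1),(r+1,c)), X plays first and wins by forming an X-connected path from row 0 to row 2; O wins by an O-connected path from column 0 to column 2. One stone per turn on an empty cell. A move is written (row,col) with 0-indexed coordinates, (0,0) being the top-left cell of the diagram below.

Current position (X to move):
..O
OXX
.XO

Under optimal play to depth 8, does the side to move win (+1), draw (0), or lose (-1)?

ply 1, X at ..O/OXX/.XO | (0,0)=-1→X.O/OXX/.XO; (0,1)=+1→.XO/OXX/.XO*; (2,0)=-1→..O/OXX/XXO
ply 2: .XO/OXX/.XO is terminal -1 (O); from ..O/OXX/.XO depth 8

value(..O/OXX/.XO, X) = +1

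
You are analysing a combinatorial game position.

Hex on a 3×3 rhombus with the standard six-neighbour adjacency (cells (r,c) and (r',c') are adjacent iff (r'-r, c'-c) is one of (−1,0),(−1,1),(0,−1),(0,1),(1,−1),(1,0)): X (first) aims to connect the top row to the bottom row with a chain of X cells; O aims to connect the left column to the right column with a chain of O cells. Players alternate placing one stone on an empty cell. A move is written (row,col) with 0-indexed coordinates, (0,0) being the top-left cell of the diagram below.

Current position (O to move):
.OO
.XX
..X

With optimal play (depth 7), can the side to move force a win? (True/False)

O winning at [.OO/.XX/..X]: True

ply 1, O at .OO/.XX/..X | (0,0)=+1→OOO/.XX/..X*; (1,0)=+1→.OO/OXX/..X; (2,0)=+1→.OO/.XX/O.X; (2,1)=+1→.OO/.XX/.OX
ply 2: OOO/.XX/..X is terminal -1 (X); from .OO/.XX/..X depth 7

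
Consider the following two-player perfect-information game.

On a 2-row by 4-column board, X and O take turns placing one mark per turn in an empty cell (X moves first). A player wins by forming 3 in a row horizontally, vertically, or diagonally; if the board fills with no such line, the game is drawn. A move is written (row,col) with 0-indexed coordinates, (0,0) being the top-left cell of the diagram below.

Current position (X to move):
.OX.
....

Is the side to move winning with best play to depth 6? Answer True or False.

ply 1, X at .OX./.... | (0,0)=+0→XOX./....*; (0,3)=+0→.OXX/....; (1,0)=+0→.OX./X...; (1,1)=+0→.OX./.X..; (1,2)=+0→.OX./..X.; (1,3)=+0→.OX./...X
ply 2, O at XOX./.... | (0,3)=+0→XOXO/....*; (1,0)=+0→XOX./O...; (1,1)=+0→XOX./.O..; (1,2)=+0→XOX./..O.; (1,3)=+0→XOX./...O
ply 3, X at XOXO/.... | (1,0)=+0→XOXO/X...*; (1,1)=+0→XOXO/.X..; (1,2)=+0→XOXO/..X.; (1,3)=+0→XOXO/...X
ply 4, O at XOXO/X... | (1,1)=+0→XOXO/XO..*; (1,2)=+0→XOXO/X.O.; (1,3)=+0→XOXO/X..O
ply 5, X at XOXO/XO.. | (1,2)=+0→XOXO/XOX.*; (1,3)=+0→XOXO/XO.X
ply 6, O at XOXO/XOX. | (1,3)=+0→XOXO/XOXO*
ply 7: XOXO/XOXO is terminal +0 (X); from .OX./.... depth 6

X winning at [.OX./....]: False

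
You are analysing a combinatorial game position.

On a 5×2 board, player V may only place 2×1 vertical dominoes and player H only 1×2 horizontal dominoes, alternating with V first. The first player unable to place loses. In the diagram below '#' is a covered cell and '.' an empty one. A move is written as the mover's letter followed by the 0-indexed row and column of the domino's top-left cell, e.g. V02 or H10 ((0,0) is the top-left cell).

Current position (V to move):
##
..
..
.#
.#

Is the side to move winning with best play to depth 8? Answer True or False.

V winning at [##/../../.#/.#]: True

p1 V@[##/../../.#/.#]: V10[##/#./#./.#/.#]+1* V11[##/.#/.#/.#/.#]+1 V20[##/../#./##/.#]-1 V30[##/../../##/##]-1
p2 H@[##/#./#./.#/.#] terminal -1; root [##/../../.#/.#] d8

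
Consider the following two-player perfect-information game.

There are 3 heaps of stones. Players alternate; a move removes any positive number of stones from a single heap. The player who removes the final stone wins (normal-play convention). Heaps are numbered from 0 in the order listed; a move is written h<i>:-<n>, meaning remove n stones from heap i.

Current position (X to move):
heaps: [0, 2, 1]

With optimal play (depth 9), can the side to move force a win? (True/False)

p1 X@[(0,2,1)]: h1:-1[(0,1,1)]+1* h1:-2[(0,0,1)]-1 h2:-1[(0,2,0)]-1
p2 O@[(0,1,1)]: h1:-1[(0,0,1)]-1* h2:-1[(0,1,0)]-1
p3 X@[(0,0,1)]: h2:-1[(0,0,0)]+1*
p4 O@[(0,0,0)] terminal -1; root [(0,2,1)] d9

X winning at [(0,2,1)]: True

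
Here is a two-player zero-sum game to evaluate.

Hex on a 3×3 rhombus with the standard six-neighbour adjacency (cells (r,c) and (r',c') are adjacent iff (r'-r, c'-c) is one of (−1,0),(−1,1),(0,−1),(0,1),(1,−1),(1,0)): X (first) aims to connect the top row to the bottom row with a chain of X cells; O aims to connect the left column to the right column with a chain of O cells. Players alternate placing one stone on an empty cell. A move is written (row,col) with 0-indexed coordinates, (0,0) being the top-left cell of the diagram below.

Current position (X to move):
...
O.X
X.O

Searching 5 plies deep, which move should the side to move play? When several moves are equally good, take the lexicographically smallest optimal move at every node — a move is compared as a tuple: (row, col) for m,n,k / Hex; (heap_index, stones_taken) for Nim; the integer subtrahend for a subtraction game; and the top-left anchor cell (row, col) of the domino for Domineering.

[.../O.X/X.O] X move#1: (0,0):-1/X../O.X/X.O, (0,1):-1/.X./O.X/X.O, (0,2):+1/..X/O.X/X.O*, (1,1):+1/.../OXX/X.O, (2,1):-1/.../O.X/XXO
[..X/O.X/X.O] O move#2: (0,0):-1/O.X/O.X/X.O*, (0,1):-1/.OX/O.X/X.O, (1,1):-1/..X/OOX/X.O, (2,1):-1/..X/O.X/XOO
[O.X/O.X/X.O] X move#3: (0,1):+1/OXX/O.X/X.O*, (1,1):+1/O.X/OXX/X.O, (2,1):+1/O.X/O.X/XXO
[OXX/O.X/X.O] O move#4: (1,1):-1/OXX/OOX/X.O*, (2,1):-1/OXX/O.X/XOO
[OXX/OOX/X.O] X move#5: (2,1):+1/OXX/OOX/XXO*
[OXX/OOX/XXO] end (terminal -1, O#6); searched .../O.X/X.O to 5

X's best at [.../O.X/X.O]: (0,2)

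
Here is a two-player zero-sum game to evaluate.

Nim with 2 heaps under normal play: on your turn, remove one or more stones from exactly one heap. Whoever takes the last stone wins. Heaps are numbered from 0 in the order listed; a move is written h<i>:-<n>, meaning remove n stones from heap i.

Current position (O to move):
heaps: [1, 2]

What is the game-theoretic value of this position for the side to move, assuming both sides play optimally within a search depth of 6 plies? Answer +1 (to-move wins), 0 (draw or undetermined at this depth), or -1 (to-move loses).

value((1,2), O) = +1

p1 O@[(1,2)]: h0:-1[(0,2)]-1 h1:-1[(1,1)]+1* h1:-2[(1,0)]-1
p2 X@[(1,1)]: h0:-1[(0,1)]-1* h1:-1[(1,0)]-1
p3 O@[(0,1)]: h1:-1[(0,0)]+1*
p4 X@[(0,0)] terminal -1; root [(1,2)] d6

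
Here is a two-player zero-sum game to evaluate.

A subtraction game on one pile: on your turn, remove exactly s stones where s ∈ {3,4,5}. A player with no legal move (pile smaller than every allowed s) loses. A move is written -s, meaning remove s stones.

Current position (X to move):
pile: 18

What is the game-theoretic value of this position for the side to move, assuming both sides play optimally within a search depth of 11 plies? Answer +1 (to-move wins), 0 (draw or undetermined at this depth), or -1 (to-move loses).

ply 1, X at 18 | -3=-1→15*; -4=-1→14; -5=-1→13
ply 2, O at 15 | -3=-1→12; -4=-1→11; -5=+1→10*
ply 3, X at 10 | -3=-1→7*; -4=-1→6; -5=-1→5
ply 4, O at 7 | -3=-1→4; -4=-1→3; -5=+1→2*
ply 5: 2 is terminal -1 (X); from 18 depth 11

value(18, X) = -1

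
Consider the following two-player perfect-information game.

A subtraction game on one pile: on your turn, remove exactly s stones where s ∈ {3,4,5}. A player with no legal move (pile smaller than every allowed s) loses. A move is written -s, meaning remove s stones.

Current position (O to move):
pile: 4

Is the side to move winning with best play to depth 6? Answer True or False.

[4] O move#1: -3:+1/1*, -4:+1/0
[1] end (terminal -1, X#2); searched 4 to 6

O winning at [4]: True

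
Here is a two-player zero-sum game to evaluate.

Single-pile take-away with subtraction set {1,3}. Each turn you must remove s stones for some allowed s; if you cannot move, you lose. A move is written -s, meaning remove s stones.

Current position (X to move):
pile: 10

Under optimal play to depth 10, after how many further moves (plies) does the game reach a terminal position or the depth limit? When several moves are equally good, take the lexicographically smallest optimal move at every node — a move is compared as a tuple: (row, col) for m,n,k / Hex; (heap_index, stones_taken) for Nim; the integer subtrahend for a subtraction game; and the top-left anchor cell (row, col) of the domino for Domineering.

[10] X move#1: -1:-1/9*, -3:-1/7
[9] O move#2: -1:+1/8*, -3:+1/6
[8] X move#3: -1:-1/7*, -3:-1/5
[7] O move#4: -1:+1/6*, -3:+1/4
[6] X move#5: -1:-1/5*, -3:-1/3
[5] O move#6: -1:+1/4*, -3:+1/2
[4] X move#7: -1:-1/3*, -3:-1/1
[3] O move#8: -1:+1/2*, -3:+1/0
[2] X move#9: -1:-1/1*
[1] O move#10: -1:+1/0*
[0] end (terminal -1, X#11); searched 10 to 10

PV length from [10]: 10 plies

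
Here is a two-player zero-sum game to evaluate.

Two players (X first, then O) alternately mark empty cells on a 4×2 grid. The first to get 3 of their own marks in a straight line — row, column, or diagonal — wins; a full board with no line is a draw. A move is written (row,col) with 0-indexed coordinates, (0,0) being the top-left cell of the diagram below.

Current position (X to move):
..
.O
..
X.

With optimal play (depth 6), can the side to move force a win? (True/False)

X winning at [../.O/../X.]: False

p1 X@[../.O/../X.]: (0,0)[X./.O/../X.]-1 (0,1)[.X/.O/../X.]+0* (1,0)[../XO/../X.]+0 (2,0)[../.O/X./X.]+0 (2,1)[../.O/.X/X.]+0 (3,1)[../.O/../XX]+0
p2 O@[.X/.O/../X.]: (0,0)[OX/.O/../X.]+0* (1,0)[.X/OO/../X.]+0 (2,0)[.X/.O/O./X.]+0 (2,1)[.X/.O/.O/X.]+0 (3,1)[.X/.O/../XO]+0
p3 X@[OX/.O/../X.]: (1,0)[OX/XO/../X.]+0* (2,0)[OX/.O/X./X.]+0 (2,1)[OX/.O/.X/X.]+0 (3,1)[OX/.O/../XX]+0
p4 O@[OX/XO/../X.]: (2,0)[OX/XO/O./X.]+0* (2,1)[OX/XO/.O/X.]-1 (3,1)[OX/XO/../XO]-1
p5 X@[OX/XO/O./X.]: (2,1)[OX/XO/OX/X.]+0* (3,1)[OX/XO/O./XX]+0
p6 O@[OX/XO/OX/X.]: (3,1)[OX/XO/OX/XO]+0*
p7 X@[OX/XO/OX/XO] terminal +0; root [../.O/../X.] d6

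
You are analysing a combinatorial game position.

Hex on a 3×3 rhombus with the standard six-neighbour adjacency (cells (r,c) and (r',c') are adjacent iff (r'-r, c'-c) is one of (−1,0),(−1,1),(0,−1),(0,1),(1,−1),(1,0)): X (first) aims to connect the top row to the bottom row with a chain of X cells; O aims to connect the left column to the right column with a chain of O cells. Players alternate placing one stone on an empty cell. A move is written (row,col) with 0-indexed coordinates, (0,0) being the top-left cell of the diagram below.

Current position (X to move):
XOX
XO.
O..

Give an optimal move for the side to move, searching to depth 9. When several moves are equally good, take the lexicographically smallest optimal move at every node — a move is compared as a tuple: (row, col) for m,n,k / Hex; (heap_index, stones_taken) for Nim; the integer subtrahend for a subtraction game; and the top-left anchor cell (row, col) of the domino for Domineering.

[XOX/XO./O..] X move#1: (1,2):+1/XOX/XOX/O..*, (2,1):-1/XOX/XO./OX., (2,2):-1/XOX/XO./O.X
[XOX/XOX/O..] O move#2: (2,1):-1/XOX/XOX/OO.*, (2,2):-1/XOX/XOX/O.O
[XOX/XOX/OO.] X move#3: (2,2):+1/XOX/XOX/OOX*
[XOX/XOX/OOX] end (terminal -1, O#4); searched XOX/XO./O.. to 9

X's best at [XOX/XO./O..]: (1,2)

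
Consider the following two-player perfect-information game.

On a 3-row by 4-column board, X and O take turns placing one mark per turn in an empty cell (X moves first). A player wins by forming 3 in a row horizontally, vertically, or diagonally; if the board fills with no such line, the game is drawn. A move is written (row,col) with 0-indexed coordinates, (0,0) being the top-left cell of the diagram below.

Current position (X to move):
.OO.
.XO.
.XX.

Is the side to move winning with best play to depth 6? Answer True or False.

p1 X@[.OO./.XO./.XX.]: (0,0)[XOO./.XO./.XX.]+1* (0,3)[.OOX/.XO./.XX.]-1 (1,0)[.OO./XXO./.XX.]-1 (1,3)[.OO./.XOX/.XX.]-1 (2,0)[.OO./.XO./XXX.]+1 (2,3)[.OO./.XO./.XXX]+1
p2 O@[XOO./.XO./.XX.] terminal -1; root [.OO./.XO./.XX.] d6

X winning at [.OO./.XO./.XX.]: True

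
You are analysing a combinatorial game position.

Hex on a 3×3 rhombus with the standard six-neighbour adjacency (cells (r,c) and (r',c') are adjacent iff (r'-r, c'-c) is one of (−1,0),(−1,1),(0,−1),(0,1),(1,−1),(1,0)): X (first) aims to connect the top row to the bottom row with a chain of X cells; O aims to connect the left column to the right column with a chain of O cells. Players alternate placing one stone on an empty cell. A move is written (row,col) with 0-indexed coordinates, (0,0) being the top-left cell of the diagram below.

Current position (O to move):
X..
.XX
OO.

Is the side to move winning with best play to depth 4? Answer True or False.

O winning at [X../.XX/OO.]: True

ply 1, O at X../.XX/OO. | (0,1)=-1→XO./.XX/OO.; (0,2)=-1→X.O/.XX/OO.; (1,0)=-1→X../OXX/OO.; (2,2)=+1→X../.XX/OOO*
ply 2: X../.XX/OOO is terminal -1 (X); from X../.XX/OO. depth 4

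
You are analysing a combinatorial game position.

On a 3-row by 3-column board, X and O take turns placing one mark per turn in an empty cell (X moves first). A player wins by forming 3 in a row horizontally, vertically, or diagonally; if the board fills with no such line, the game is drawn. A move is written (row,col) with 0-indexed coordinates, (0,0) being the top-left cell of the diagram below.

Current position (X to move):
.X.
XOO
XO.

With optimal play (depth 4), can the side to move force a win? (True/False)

X winning at [.X./XOO/XO.]: True

ply 1, X at .X./XOO/XO. | (0,0)=+1→XX./XOO/XO.*; (0,2)=+0→.XX/XOO/XO.; (2,2)=+0→.X./XOO/XOX
ply 2: XX./XOO/XO. is terminal -1 (O); from .X./XOO/XO. depth 4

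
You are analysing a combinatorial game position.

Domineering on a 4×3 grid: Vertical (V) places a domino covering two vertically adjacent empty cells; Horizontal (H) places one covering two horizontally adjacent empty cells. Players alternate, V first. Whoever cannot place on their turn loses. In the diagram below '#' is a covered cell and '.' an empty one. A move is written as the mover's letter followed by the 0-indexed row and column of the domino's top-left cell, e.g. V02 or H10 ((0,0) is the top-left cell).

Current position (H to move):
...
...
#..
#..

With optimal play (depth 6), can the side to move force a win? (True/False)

H winning at [.../.../#../#..]: False

p1 H@[.../.../#../#..]: H00[##./.../#../#..]-1* H01[.##/.../#../#..]-1 H10[.../##./#../#..]-1 H11[.../.##/#../#..]-1 H21[.../.../###/#..]-1 H31[.../.../#../###]-1
p2 V@[##./.../#../#..]: V02[###/..#/#../#..]-1 V11[##./.#./##./#..]+1* V12[##./..#/#.#/#..]+1 V21[##./.../##./##.]+1 V22[##./.../#.#/#.#]+1
p3 H@[##./.#./##./#..]: H31[##./.#./##./###]-1*
p4 V@[##./.#./##./###]: V02[###/.##/##./###]+1* V12[##./.##/###/###]+1
p5 H@[###/.##/##./###] terminal -1; root [.../.../#../#..] d6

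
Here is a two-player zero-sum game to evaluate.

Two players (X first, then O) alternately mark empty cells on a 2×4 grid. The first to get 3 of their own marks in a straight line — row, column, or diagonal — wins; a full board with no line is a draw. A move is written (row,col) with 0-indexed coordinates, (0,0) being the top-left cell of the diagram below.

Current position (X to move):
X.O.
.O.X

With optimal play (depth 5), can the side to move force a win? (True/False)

ply 1, X at X.O./.O.X | (0,1)=+0→XXO./.O.X*; (0,3)=+0→X.OX/.O.X; (1,0)=+0→X.O./XO.X; (1,2)=+0→X.O./.OXX
ply 2, O at XXO./.O.X | (0,3)=+0→XXOO/.O.X*; (1,0)=+0→XXO./OO.X; (1,2)=+0→XXO./.OOX
ply 3, X at XXOO/.O.X | (1,0)=+0→XXOO/XO.X*; (1,2)=+0→XXOO/.OXX
ply 4, O at XXOO/XO.X | (1,2)=+0→XXOO/XOOX*
ply 5: XXOO/XOOX is terminal +0 (X); from X.O./.O.X depth 5

X winning at [X.O./.O.X]: False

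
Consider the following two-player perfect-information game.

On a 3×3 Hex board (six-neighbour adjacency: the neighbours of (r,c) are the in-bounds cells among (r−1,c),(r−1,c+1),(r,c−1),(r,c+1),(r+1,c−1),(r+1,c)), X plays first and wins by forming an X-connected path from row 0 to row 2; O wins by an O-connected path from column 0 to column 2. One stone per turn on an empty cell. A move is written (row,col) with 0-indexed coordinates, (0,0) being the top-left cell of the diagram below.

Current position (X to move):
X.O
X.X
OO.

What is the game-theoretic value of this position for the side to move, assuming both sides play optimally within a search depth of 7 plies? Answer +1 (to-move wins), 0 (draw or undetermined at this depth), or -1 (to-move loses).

[X.O/X.X/OO.] X move#1: (0,1):-1/XXO/X.X/OO.*, (1,1):-1/X.O/XXX/OO., (2,2):-1/X.O/X.X/OOX
[XXO/X.X/OO.] O move#2: (1,1):+1/XXO/XOX/OO.*, (2,2):+1/XXO/X.X/OOO
[XXO/XOX/OO.] end (terminal -1, X#3); searched X.O/X.X/OO. to 7

value(X.O/X.X/OO., X) = -1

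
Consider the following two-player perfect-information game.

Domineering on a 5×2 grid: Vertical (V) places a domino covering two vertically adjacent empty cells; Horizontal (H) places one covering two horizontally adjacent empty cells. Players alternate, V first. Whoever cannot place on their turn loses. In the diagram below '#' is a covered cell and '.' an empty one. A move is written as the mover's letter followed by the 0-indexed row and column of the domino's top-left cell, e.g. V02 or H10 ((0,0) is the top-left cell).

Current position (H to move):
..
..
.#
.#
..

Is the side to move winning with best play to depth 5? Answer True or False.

H winning at [../../.#/.#/..]: True

ply 1, H at ../../.#/.#/.. | H00=+1→##/../.#/.#/..*; H10=+1→../##/.#/.#/..; H40=-1→../../.#/.#/##
ply 2, V at ##/../.#/.#/.. | V10=-1→##/#./##/.#/..*; V20=-1→##/../##/##/..; V30=-1→##/../.#/##/#.
ply 3, H at ##/#./##/.#/.. | H40=+1→##/#./##/.#/##*
ply 4: ##/#./##/.#/## is terminal -1 (V); from ../../.#/.#/.. depth 5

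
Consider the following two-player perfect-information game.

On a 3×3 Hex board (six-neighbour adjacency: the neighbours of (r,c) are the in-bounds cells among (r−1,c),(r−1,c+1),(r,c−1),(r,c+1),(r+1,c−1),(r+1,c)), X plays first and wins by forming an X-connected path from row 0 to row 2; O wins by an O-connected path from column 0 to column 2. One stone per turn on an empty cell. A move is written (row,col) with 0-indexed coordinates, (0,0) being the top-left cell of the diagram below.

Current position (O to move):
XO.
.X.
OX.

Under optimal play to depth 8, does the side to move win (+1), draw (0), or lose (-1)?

ply 1, O at XO./.X./OX. | (0,2)=-1→XOO/.X./OX.*; (1,0)=-1→XO./OX./OX.; (1,2)=-1→XO./.XO/OX.; (2,2)=-1→XO./.X./OXO
ply 2, X at XOO/.X./OX. | (1,0)=+1→XOO/XX./OX.*; (1,2)=-1→XOO/.XX/OX.; (2,2)=-1→XOO/.X./OXX
ply 3: XOO/XX./OX. is terminal -1 (O); from XO./.X./OX. depth 8

value(XO./.X./OX., O) = -1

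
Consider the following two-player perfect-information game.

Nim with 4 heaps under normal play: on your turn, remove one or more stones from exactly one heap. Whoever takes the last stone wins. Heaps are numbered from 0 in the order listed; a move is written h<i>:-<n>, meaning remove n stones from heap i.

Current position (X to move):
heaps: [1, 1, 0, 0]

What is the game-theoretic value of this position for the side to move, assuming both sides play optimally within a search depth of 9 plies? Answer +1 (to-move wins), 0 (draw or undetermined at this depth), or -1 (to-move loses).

value((1,1,0,0), X) = -1

p1 X@[(1,1,0,0)]: h0:-1[(0,1,0,0)]-1* h1:-1[(1,0,0,0)]-1
p2 O@[(0,1,0,0)]: h1:-1[(0,0,0,0)]+1*
p3 X@[(0,0,0,0)] terminal -1; root [(1,1,0,0)] d9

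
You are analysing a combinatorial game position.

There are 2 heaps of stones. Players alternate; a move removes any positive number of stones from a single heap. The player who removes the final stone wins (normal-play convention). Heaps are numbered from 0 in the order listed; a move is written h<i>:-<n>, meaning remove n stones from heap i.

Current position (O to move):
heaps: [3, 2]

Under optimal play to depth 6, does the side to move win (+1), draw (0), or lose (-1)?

value((3,2), O) = +1

ply 1, O at (3,2) | h0:-1=+1→(2,2)*; h0:-2=-1→(1,2); h0:-3=-1→(0,2); h1:-1=-1→(3,1); h1:-2=-1→(3,0)
ply 2, X at (2,2) | h0:-1=-1→(1,2)*; h0:-2=-1→(0,2); h1:-1=-1→(2,1); h1:-2=-1→(2,0)
ply 3, O at (1,2) | h0:-1=-1→(0,2); h1:-1=+1→(1,1)*; h1:-2=-1→(1,0)
ply 4, X at (1,1) | h0:-1=-1→(0,1)*; h1:-1=-1→(1,0)
ply 5, O at (0,1) | h1:-1=+1→(0,0)*
ply 6: (0,0) is terminal -1 (X); from (3,2) depth 6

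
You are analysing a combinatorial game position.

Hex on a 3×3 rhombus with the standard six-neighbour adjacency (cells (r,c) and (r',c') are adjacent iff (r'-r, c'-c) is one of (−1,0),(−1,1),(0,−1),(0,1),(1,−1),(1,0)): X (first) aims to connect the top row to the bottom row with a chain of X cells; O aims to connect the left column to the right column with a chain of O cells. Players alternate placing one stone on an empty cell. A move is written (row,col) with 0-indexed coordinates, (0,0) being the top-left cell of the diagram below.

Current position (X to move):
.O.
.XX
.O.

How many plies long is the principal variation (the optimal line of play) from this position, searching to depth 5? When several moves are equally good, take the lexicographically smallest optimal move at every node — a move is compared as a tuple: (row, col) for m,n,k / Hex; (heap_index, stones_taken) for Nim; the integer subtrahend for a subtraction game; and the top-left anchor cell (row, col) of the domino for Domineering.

p1 X@[.O./.XX/.O.]: (0,0)[XO./.XX/.O.]+1* (0,2)[.OX/.XX/.O.]+1 (1,0)[.O./XXX/.O.]+1 (2,0)[.O./.XX/XO.]-1 (2,2)[.O./.XX/.OX]-1
p2 O@[XO./.XX/.O.]: (0,2)[XOO/.XX/.O.]-1* (1,0)[XO./OXX/.O.]-1 (2,0)[XO./.XX/OO.]-1 (2,2)[XO./.XX/.OO]-1
p3 X@[XOO/.XX/.O.]: (1,0)[XOO/XXX/.O.]+1* (2,0)[XOO/.XX/XO.]-1 (2,2)[XOO/.XX/.OX]-1
p4 O@[XOO/XXX/.O.]: (2,0)[XOO/XXX/OO.]-1* (2,2)[XOO/XXX/.OO]-1
p5 X@[XOO/XXX/OO.]: (2,2)[XOO/XXX/OOX]+1*
p6 O@[XOO/XXX/OOX] terminal -1; root [.O./.XX/.O.] d5

PV length from [.O./.XX/.O.]: 5 plies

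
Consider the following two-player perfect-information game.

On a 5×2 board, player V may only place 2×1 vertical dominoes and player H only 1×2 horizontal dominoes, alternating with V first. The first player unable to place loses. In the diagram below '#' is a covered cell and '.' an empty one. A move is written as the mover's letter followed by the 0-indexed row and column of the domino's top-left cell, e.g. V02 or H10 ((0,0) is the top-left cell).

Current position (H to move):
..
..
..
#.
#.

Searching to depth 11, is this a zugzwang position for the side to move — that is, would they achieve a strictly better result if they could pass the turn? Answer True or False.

[../../../#./#.] H move#1: H00:-1/##/../../#./#., H10:+1/../##/../#./#.*, H20:-1/../../##/#./#.
[../##/../#./#.] V move#2: V21:-1/../##/.#/##/#.*, V31:-1/../##/../##/##
[../##/.#/##/#.] H move#3: H00:+1/##/##/.#/##/#.*
[##/##/.#/##/#.] end (terminal -1, V#4); searched ../../../#./#. to 11
suppose H passes — search the same position with V to move:
pass> [../../../#./#.] V move#1: V00:+1/#./#./../#./#.*, V01:+1/.#/.#/../#./#., V10:+1/../#./#./#./#., V11:+1/../.#/.#/#./#., V21:-1/../../.#/##/#., V31:-1/../../../##/##
pass> [#./#./../#./#.] H move#2: H20:-1/#./#./##/#./#.*
pass> [#./#./##/#./#.] V move#3: V01:+1/##/##/##/#./#.*, V31:+1/#./#./##/##/##
pass> [##/##/##/#./#.] end (terminal -1, H#4); searched ../../../#./#. to 11
for H: play +1, pass -1

zugzwang(../../../#./#., H) = False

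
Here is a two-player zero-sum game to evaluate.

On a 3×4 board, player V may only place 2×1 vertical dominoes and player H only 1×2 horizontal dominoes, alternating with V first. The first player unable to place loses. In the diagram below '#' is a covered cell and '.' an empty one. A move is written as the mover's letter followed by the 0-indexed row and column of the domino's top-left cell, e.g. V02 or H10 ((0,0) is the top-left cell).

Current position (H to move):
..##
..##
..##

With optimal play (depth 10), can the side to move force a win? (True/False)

H winning at [..##/..##/..##]: True

[..##/..##/..##] H move#1: H00:-1/####/..##/..##, H10:+1/..##/####/..##*, H20:-1/..##/..##/####
[..##/####/..##] end (terminal -1, V#2); searched ..##/..##/..## to 10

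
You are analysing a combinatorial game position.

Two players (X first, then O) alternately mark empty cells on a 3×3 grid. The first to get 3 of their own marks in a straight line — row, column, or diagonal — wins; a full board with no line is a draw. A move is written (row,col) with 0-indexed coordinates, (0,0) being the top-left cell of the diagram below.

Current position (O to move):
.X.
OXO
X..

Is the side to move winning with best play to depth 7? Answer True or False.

p1 O@[.X./OXO/X..]: (0,0)[OX./OXO/X..]-1* (0,2)[.XO/OXO/X..]-1 (2,1)[.X./OXO/XO.]-1 (2,2)[.X./OXO/X.O]-1
p2 X@[OX./OXO/X..]: (0,2)[OXX/OXO/X..]+1* (2,1)[OX./OXO/XX.]+1 (2,2)[OX./OXO/X.X]+1
p3 O@[OXX/OXO/X..] terminal -1; root [.X./OXO/X..] d7

O winning at [.X./OXO/X..]: False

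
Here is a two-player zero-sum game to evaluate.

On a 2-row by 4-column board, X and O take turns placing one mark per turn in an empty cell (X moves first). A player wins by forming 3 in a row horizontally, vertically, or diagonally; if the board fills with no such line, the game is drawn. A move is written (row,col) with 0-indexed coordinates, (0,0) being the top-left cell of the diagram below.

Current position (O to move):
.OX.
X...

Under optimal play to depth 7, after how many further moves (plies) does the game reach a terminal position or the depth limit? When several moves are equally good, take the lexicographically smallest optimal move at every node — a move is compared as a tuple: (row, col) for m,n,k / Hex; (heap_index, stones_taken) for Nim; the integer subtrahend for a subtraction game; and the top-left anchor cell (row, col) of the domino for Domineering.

p1 O@[.OX./X...]: (0,0)[OOX./X...]+0* (0,3)[.OXO/X...]+0 (1,1)[.OX./XO..]+0 (1,2)[.OX./X.O.]+0 (1,3)[.OX./X..O]+0
p2 X@[OOX./X...]: (0,3)[OOXX/X...]+0* (1,1)[OOX./XX..]+0 (1,2)[OOX./X.X.]+0 (1,3)[OOX./X..X]+0
p3 O@[OOXX/X...]: (1,1)[OOXX/XO..]+0* (1,2)[OOXX/X.O.]+0 (1,3)[OOXX/X..O]+0
p4 X@[OOXX/XO..]: (1,2)[OOXX/XOX.]+0* (1,3)[OOXX/XO.X]+0
p5 O@[OOXX/XOX.]: (1,3)[OOXX/XOXO]+0*
p6 X@[OOXX/XOXO] terminal +0; root [.OX./X...] d7

PV length from [.OX./X...]: 5 plies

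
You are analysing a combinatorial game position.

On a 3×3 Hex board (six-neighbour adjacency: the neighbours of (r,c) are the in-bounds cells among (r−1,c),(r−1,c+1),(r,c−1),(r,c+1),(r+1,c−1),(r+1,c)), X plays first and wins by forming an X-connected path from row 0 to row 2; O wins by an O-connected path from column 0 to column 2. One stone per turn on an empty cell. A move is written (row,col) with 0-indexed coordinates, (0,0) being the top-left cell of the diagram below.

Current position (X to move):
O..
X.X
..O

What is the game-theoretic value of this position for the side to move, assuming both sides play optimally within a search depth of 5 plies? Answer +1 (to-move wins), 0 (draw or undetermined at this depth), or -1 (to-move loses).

value(O../X.X/..O, X) = +1

ply 1, X at O../X.X/..O | (0,1)=+1→OX./X.X/..O*; (0,2)=+1→O.X/X.X/..O; (1,1)=+1→O../XXX/..O; (2,0)=+1→O../X.X/X.O; (2,1)=+1→O../X.X/.XO
ply 2, O at OX./X.X/..O | (0,2)=-1→OXO/X.X/..O*; (1,1)=-1→OX./XOX/..O; (2,0)=-1→OX./X.X/O.O; (2,1)=-1→OX./X.X/.OO
ply 3, X at OXO/X.X/..O | (1,1)=+1→OXO/XXX/..O*; (2,0)=+1→OXO/X.X/X.O; (2,1)=+1→OXO/X.X/.XO
ply 4, O at OXO/XXX/..O | (2,0)=-1→OXO/XXX/O.O*; (2,1)=-1→OXO/XXX/.OO
ply 5, X at OXO/XXX/O.O | (2,1)=+1→OXO/XXX/OXO*
ply 6: OXO/XXX/OXO is terminal -1 (O); from O../X.X/..O depth 5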